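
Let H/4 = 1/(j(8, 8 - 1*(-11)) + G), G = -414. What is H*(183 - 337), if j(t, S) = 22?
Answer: 11/7 ≈ 1.5714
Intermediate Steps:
H = -1/98 (H = 4/(22 - 414) = 4/(-392) = 4*(-1/392) = -1/98 ≈ -0.010204)
H*(183 - 337) = -(183 - 337)/98 = -1/98*(-154) = 11/7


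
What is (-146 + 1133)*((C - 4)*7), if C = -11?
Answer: -103635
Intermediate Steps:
(-146 + 1133)*((C - 4)*7) = (-146 + 1133)*((-11 - 4)*7) = 987*(-15*7) = 987*(-105) = -103635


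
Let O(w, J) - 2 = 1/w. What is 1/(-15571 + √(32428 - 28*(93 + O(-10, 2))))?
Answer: -77855/1212131351 - √744270/1212131351 ≈ -6.4942e-5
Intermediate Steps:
O(w, J) = 2 + 1/w
1/(-15571 + √(32428 - 28*(93 + O(-10, 2)))) = 1/(-15571 + √(32428 - 28*(93 + (2 + 1/(-10))))) = 1/(-15571 + √(32428 - 28*(93 + (2 - ⅒)))) = 1/(-15571 + √(32428 - 28*(93 + 19/10))) = 1/(-15571 + √(32428 - 28*949/10)) = 1/(-15571 + √(32428 - 13286/5)) = 1/(-15571 + √(148854/5)) = 1/(-15571 + √744270/5)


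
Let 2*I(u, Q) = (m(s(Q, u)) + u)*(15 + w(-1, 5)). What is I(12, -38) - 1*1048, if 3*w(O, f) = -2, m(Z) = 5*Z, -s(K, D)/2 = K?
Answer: 5284/3 ≈ 1761.3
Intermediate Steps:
s(K, D) = -2*K
w(O, f) = -2/3 (w(O, f) = (1/3)*(-2) = -2/3)
I(u, Q) = -215*Q/3 + 43*u/6 (I(u, Q) = ((5*(-2*Q) + u)*(15 - 2/3))/2 = ((-10*Q + u)*(43/3))/2 = ((u - 10*Q)*(43/3))/2 = (-430*Q/3 + 43*u/3)/2 = -215*Q/3 + 43*u/6)
I(12, -38) - 1*1048 = (-215/3*(-38) + (43/6)*12) - 1*1048 = (8170/3 + 86) - 1048 = 8428/3 - 1048 = 5284/3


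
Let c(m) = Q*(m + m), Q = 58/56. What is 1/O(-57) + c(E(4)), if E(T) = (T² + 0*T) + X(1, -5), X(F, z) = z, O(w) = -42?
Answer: 478/21 ≈ 22.762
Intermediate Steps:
Q = 29/28 (Q = 58*(1/56) = 29/28 ≈ 1.0357)
E(T) = -5 + T² (E(T) = (T² + 0*T) - 5 = (T² + 0) - 5 = T² - 5 = -5 + T²)
c(m) = 29*m/14 (c(m) = 29*(m + m)/28 = 29*(2*m)/28 = 29*m/14)
1/O(-57) + c(E(4)) = 1/(-42) + 29*(-5 + 4²)/14 = -1/42 + 29*(-5 + 16)/14 = -1/42 + (29/14)*11 = -1/42 + 319/14 = 478/21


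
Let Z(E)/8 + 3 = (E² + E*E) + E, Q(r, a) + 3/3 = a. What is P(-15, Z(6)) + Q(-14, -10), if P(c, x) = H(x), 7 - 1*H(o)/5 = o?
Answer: -2976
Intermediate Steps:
Q(r, a) = -1 + a
Z(E) = -24 + 8*E + 16*E² (Z(E) = -24 + 8*((E² + E*E) + E) = -24 + 8*((E² + E²) + E) = -24 + 8*(2*E² + E) = -24 + 8*(E + 2*E²) = -24 + (8*E + 16*E²) = -24 + 8*E + 16*E²)
H(o) = 35 - 5*o
P(c, x) = 35 - 5*x
P(-15, Z(6)) + Q(-14, -10) = (35 - 5*(-24 + 8*6 + 16*6²)) + (-1 - 10) = (35 - 5*(-24 + 48 + 16*36)) - 11 = (35 - 5*(-24 + 48 + 576)) - 11 = (35 - 5*600) - 11 = (35 - 3000) - 11 = -2965 - 11 = -2976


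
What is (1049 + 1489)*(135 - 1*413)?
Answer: -705564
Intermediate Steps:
(1049 + 1489)*(135 - 1*413) = 2538*(135 - 413) = 2538*(-278) = -705564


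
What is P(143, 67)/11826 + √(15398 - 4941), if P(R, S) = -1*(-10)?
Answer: 5/5913 + √10457 ≈ 102.26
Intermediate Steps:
P(R, S) = 10
P(143, 67)/11826 + √(15398 - 4941) = 10/11826 + √(15398 - 4941) = 10*(1/11826) + √10457 = 5/5913 + √10457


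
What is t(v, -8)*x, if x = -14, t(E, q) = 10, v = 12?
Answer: -140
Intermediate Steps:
t(v, -8)*x = 10*(-14) = -140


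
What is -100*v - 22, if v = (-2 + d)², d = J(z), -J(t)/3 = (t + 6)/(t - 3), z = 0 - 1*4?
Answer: -7478/49 ≈ -152.61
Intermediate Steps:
z = -4 (z = 0 - 4 = -4)
J(t) = -3*(6 + t)/(-3 + t) (J(t) = -3*(t + 6)/(t - 3) = -3*(6 + t)/(-3 + t))
d = 6/7 (d = 3*(-6 - 1*(-4))/(-3 - 4) = 3*(-6 + 4)/(-7) = 3*(-⅐)*(-2) = 6/7 ≈ 0.85714)
v = 64/49 (v = (-2 + 6/7)² = (-8/7)² = 64/49 ≈ 1.3061)
-100*v - 22 = -100*64/49 - 22 = -6400/49 - 22 = -7478/49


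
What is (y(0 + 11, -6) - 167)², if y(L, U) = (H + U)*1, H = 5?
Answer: 28224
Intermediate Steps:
y(L, U) = 5 + U (y(L, U) = (5 + U)*1 = 5 + U)
(y(0 + 11, -6) - 167)² = ((5 - 6) - 167)² = (-1 - 167)² = (-168)² = 28224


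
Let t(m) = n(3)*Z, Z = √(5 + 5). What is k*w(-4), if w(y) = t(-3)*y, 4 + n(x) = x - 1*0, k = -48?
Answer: -192*√10 ≈ -607.16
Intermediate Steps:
Z = √10 ≈ 3.1623
n(x) = -4 + x (n(x) = -4 + (x - 1*0) = -4 + (x + 0) = -4 + x)
t(m) = -√10 (t(m) = (-4 + 3)*√10 = -√10)
w(y) = -y*√10 (w(y) = (-√10)*y = -y*√10)
k*w(-4) = -(-48)*(-4)*√10 = -192*√10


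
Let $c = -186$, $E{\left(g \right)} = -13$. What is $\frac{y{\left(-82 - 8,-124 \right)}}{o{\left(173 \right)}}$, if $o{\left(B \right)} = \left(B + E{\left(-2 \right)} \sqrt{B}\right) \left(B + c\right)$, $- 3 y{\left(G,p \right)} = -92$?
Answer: $- \frac{23}{39} - \frac{23 \sqrt{173}}{519} \approx -1.1726$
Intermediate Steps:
$y{\left(G,p \right)} = \frac{92}{3}$ ($y{\left(G,p \right)} = \left(- \frac{1}{3}\right) \left(-92\right) = \frac{92}{3}$)
$o{\left(B \right)} = \left(-186 + B\right) \left(B - 13 \sqrt{B}\right)$ ($o{\left(B \right)} = \left(B - 13 \sqrt{B}\right) \left(B - 186\right) = \left(B - 13 \sqrt{B}\right) \left(-186 + B\right) = \left(-186 + B\right) \left(B - 13 \sqrt{B}\right)$)
$\frac{y{\left(-82 - 8,-124 \right)}}{o{\left(173 \right)}} = \frac{92}{3 \left(173^{2} - 32178 - 13 \cdot 173^{\frac{3}{2}} + 2418 \sqrt{173}\right)} = \frac{92}{3 \left(29929 - 32178 - 13 \cdot 173 \sqrt{173} + 2418 \sqrt{173}\right)} = \frac{92}{3 \left(29929 - 32178 - 2249 \sqrt{173} + 2418 \sqrt{173}\right)} = \frac{92}{3 \left(-2249 + 169 \sqrt{173}\right)}$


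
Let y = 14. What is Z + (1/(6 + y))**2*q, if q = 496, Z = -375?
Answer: -9344/25 ≈ -373.76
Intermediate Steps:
Z + (1/(6 + y))**2*q = -375 + (1/(6 + 14))**2*496 = -375 + (1/20)**2*496 = -375 + (1/400)*496 = -375 + 31/25 = -9344/25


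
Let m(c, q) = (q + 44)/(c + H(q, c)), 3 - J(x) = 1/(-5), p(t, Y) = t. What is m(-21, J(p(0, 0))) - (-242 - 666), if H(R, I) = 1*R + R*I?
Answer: 385664/425 ≈ 907.44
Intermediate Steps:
H(R, I) = R + I*R
J(x) = 16/5 (J(x) = 3 - 1/(-5) = 3 - 1*(-1/5) = 3 + 1/5 = 16/5)
m(c, q) = (44 + q)/(c + q*(1 + c)) (m(c, q) = (q + 44)/(c + q*(1 + c)) = (44 + q)/(c + q*(1 + c)))
m(-21, J(p(0, 0))) - (-242 - 666) = (44 + 16/5)/(-21 + 16*(1 - 21)/5) - (-242 - 666) = (236/5)/(-21 + (16/5)*(-20)) - 1*(-908) = (236/5)/(-21 - 64) + 908 = (236/5)/(-85) + 908 = -1/85*236/5 + 908 = -236/425 + 908 = 385664/425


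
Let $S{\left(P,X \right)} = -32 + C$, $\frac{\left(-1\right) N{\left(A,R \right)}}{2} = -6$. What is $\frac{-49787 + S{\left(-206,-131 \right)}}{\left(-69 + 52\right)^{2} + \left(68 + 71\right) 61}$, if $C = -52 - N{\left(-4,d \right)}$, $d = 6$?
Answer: $- \frac{49883}{8768} \approx -5.6892$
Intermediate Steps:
$N{\left(A,R \right)} = 12$ ($N{\left(A,R \right)} = \left(-2\right) \left(-6\right) = 12$)
$C = -64$ ($C = -52 - 12 = -64$)
$S{\left(P,X \right)} = -96$ ($S{\left(P,X \right)} = -32 - 64 = -96$)
$\frac{-49787 + S{\left(-206,-131 \right)}}{\left(-69 + 52\right)^{2} + \left(68 + 71\right) 61} = \frac{-49787 - 96}{\left(-69 + 52\right)^{2} + \left(68 + 71\right) 61} = - \frac{49883}{\left(-17\right)^{2} + 139 \cdot 61} = - \frac{49883}{289 + 8479} = - \frac{49883}{8768}$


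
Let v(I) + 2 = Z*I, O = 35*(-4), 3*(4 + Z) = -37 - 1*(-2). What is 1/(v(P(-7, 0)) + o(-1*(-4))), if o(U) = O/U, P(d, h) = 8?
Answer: -3/487 ≈ -0.0061602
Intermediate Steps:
Z = -47/3 (Z = -4 + (-37 - 1*(-2))/3 = -4 + (-37 + 2)/3 = -4 + (⅓)*(-35) = -4 - 35/3 = -47/3 ≈ -15.667)
O = -140
v(I) = -2 - 47*I/3
o(U) = -140/U
1/(v(P(-7, 0)) + o(-1*(-4))) = 1/((-2 - 47/3*8) - 140/((-1*(-4)))) = 1/((-2 - 376/3) - 140/4) = 1/(-382/3 - 140*¼) = 1/(-382/3 - 35) = 1/(-487/3) = -3/487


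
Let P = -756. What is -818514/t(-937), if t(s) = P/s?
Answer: -42608201/42 ≈ -1.0145e+6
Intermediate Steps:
t(s) = -756/s
-818514/t(-937) = -818514/((-756/(-937))) = -818514/((-756*(-1/937))) = -818514/756/937 = -818514*937/756 = -42608201/42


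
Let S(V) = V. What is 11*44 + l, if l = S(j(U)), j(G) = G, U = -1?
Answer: 483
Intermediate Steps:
l = -1
11*44 + l = 11*44 - 1 = 484 - 1 = 483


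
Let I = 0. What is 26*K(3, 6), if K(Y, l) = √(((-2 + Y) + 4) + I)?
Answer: 26*√5 ≈ 58.138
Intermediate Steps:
K(Y, l) = √(2 + Y) (K(Y, l) = √(((-2 + Y) + 4) + 0) = √((2 + Y) + 0) = √(2 + Y))
26*K(3, 6) = 26*√(2 + 3) = 26*√5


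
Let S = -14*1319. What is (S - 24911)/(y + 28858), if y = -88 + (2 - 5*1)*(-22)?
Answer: -14459/9612 ≈ -1.5043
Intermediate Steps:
y = -22 (y = -88 + (2 - 5)*(-22) = -88 - 3*(-22) = -88 + 66 = -22)
S = -18466
(S - 24911)/(y + 28858) = (-18466 - 24911)/(-22 + 28858) = -43377/28836 = -43377*1/28836 = -14459/9612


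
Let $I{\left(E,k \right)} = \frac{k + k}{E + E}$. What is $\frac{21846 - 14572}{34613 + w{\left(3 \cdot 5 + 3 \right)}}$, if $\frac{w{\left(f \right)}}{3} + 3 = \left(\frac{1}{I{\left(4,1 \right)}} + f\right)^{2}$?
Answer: $\frac{3637}{18028} \approx 0.20174$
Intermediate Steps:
$I{\left(E,k \right)} = \frac{k}{E}$ ($I{\left(E,k \right)} = \frac{2 k}{2 E} = 2 k \frac{1}{2 E} = \frac{k}{E}$)
$w{\left(f \right)} = -9 + 3 \left(4 + f\right)^{2}$ ($w{\left(f \right)} = -9 + 3 \left(\frac{1}{1 \cdot \frac{1}{4}} + f\right)^{2} = -9 + 3 \left(\frac{1}{\frac{1}{4}} + f\right)^{2} = -9 + 3 \left(4 + f\right)^{2}$)
$\frac{21846 - 14572}{34613 + w{\left(3 \cdot 5 + 3 \right)}} = \frac{21846 - 14572}{34613 - \left(9 - 3 \left(4 + \left(3 \cdot 5 + 3\right)\right)^{2}\right)} = \frac{7274}{34613 - \left(9 - 3 \left(4 + \left(15 + 3\right)\right)^{2}\right)} = \frac{7274}{34613 - \left(9 - 3 \left(4 + 18\right)^{2}\right)} = \frac{7274}{34613 - \left(9 - 3 \cdot 22^{2}\right)} = \frac{7274}{34613 + \left(-9 + 3 \cdot 484\right)} = \frac{7274}{34613 + \left(-9 + 1452\right)} = \frac{7274}{34613 + 1443} = \frac{7274}{36056} = 7274 \cdot \frac{1}{36056} = \frac{3637}{18028}$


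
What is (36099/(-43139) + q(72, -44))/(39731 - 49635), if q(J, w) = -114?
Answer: 4953945/427248656 ≈ 0.011595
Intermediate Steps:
(36099/(-43139) + q(72, -44))/(39731 - 49635) = (36099/(-43139) - 114)/(39731 - 49635) = (36099*(-1/43139) - 114)/(-9904) = (-36099/43139 - 114)*(-1/9904) = -4953945/43139*(-1/9904) = 4953945/427248656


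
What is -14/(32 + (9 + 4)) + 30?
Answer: 1336/45 ≈ 29.689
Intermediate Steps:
-14/(32 + (9 + 4)) + 30 = -14/(32 + 13) + 30 = -14/45 + 30 = 1336/45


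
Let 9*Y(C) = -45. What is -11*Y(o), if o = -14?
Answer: 55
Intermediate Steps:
Y(C) = -5 (Y(C) = (1/9)*(-45) = -5)
-11*Y(o) = -11*(-5) = 55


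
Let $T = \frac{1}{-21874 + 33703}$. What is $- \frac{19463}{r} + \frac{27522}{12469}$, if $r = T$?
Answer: $- \frac{2870710747341}{12469} \approx -2.3023 \cdot 10^{8}$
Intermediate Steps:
$T = \frac{1}{11829} \approx 8.4538 \cdot 10^{-5}$
$r = \frac{1}{11829} \approx 8.4538 \cdot 10^{-5}$
$- \frac{19463}{r} + \frac{27522}{12469} = - 19463 \frac{1}{\frac{1}{11829}} + \frac{27522}{12469} = \left(-19463\right) 11829 + 27522 \cdot \frac{1}{12469} = -230227827 + \frac{27522}{12469} = - \frac{2870710747341}{12469}$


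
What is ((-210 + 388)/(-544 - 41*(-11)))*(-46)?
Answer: 8188/93 ≈ 88.043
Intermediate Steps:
((-210 + 388)/(-544 - 41*(-11)))*(-46) = (178/(-544 + 451))*(-46) = (178/(-93))*(-46) = (178*(-1/93))*(-46) = -178/93*(-46) = 8188/93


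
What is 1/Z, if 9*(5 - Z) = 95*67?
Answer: -9/6320 ≈ -0.0014240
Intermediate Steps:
Z = -6320/9 (Z = 5 - 95*67/9 = 5 - ⅑*6365 = 5 - 6365/9 = -6320/9 ≈ -702.22)
1/Z = 1/(-6320/9) = -9/6320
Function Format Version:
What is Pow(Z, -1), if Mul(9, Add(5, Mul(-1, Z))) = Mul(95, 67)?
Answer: Rational(-9, 6320) ≈ -0.0014240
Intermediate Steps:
Z = Rational(-6320, 9) (Z = Add(5, Mul(Rational(-1, 9), Mul(95, 67))) = Add(5, Mul(Rational(-1, 9), 6365)) = Add(5, Rational(-6365, 9)) = Rational(-6320, 9) ≈ -702.22)
Pow(Z, -1) = Pow(Rational(-6320, 9), -1) = Rational(-9, 6320)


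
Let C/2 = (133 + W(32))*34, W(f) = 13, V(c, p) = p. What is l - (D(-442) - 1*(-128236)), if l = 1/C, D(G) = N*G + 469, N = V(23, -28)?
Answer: -1400652167/9928 ≈ -1.4108e+5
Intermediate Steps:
N = -28
C = 9928 (C = 2*((133 + 13)*34) = 2*(146*34) = 2*4964 = 9928)
D(G) = 469 - 28*G (D(G) = -28*G + 469 = 469 - 28*G)
l = 1/9928 ≈ 0.00010073
l - (D(-442) - 1*(-128236)) = 1/9928 - ((469 - 28*(-442)) - 1*(-128236)) = 1/9928 - ((469 + 12376) + 128236) = 1/9928 - (12845 + 128236) = 1/9928 - 1*141081 = 1/9928 - 141081 = -1400652167/9928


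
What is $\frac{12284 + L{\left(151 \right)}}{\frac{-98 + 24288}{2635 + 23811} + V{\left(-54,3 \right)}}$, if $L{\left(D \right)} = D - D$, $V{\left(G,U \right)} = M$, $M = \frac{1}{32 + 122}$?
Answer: $\frac{3573489304}{267979} \approx 13335.0$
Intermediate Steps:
$M = \frac{1}{154} \approx 0.0064935$
$V{\left(G,U \right)} = \frac{1}{154}$
$L{\left(D \right)} = 0$
$\frac{12284 + L{\left(151 \right)}}{\frac{-98 + 24288}{2635 + 23811} + V{\left(-54,3 \right)}} = \frac{12284 + 0}{\frac{-98 + 24288}{2635 + 23811} + \frac{1}{154}} = \frac{12284}{\frac{24190}{26446} + \frac{1}{154}} = \frac{12284}{24190 \cdot \frac{1}{26446} + \frac{1}{154}} = \frac{12284}{\frac{12095}{13223} + \frac{1}{154}} = \frac{12284}{\frac{267979}{290906}} = 12284 \cdot \frac{290906}{267979} = \frac{3573489304}{267979}$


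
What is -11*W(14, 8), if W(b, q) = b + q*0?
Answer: -154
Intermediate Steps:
W(b, q) = b (W(b, q) = b + 0 = b)
-11*W(14, 8) = -11*14 = -154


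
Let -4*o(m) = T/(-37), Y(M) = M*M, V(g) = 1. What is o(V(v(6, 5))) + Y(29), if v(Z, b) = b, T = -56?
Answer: 31103/37 ≈ 840.62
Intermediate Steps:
Y(M) = M²
o(m) = -14/37 (o(m) = -(-14)/(-37) = -(-14)*(-1)/37 = -¼*56/37 = -14/37)
o(V(v(6, 5))) + Y(29) = -14/37 + 29² = -14/37 + 841 = 31103/37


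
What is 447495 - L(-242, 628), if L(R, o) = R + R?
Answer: 447979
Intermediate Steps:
L(R, o) = 2*R
447495 - L(-242, 628) = 447495 - 2*(-242) = 447495 - 1*(-484) = 447495 + 484 = 447979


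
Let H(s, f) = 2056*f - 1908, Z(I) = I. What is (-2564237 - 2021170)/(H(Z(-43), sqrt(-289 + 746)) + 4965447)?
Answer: -22759846475373/24634787603369 + 9427596792*sqrt(457)/24634787603369 ≈ -0.91571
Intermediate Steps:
H(s, f) = -1908 + 2056*f
(-2564237 - 2021170)/(H(Z(-43), sqrt(-289 + 746)) + 4965447) = (-2564237 - 2021170)/((-1908 + 2056*sqrt(-289 + 746)) + 4965447) = -4585407/((-1908 + 2056*sqrt(457)) + 4965447) = -4585407/(4963539 + 2056*sqrt(457))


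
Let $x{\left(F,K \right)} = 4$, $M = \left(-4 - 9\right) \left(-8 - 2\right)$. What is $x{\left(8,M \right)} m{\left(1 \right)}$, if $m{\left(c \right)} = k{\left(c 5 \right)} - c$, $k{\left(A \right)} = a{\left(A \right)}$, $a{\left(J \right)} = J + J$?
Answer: $36$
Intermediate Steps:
$a{\left(J \right)} = 2 J$
$M = 130$ ($M = \left(-13\right) \left(-10\right) = 130$)
$k{\left(A \right)} = 2 A$
$m{\left(c \right)} = 9 c$ ($m{\left(c \right)} = 2 c 5 - c = 2 \cdot 5 c - c = 10 c - c = 9 c$)
$x{\left(8,M \right)} m{\left(1 \right)} = 4 \cdot 9 \cdot 1 = 4 \cdot 9 = 36$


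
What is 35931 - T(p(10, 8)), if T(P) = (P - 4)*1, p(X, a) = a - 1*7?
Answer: 35934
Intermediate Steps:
p(X, a) = -7 + a (p(X, a) = a - 7 = -7 + a)
T(P) = -4 + P (T(P) = (-4 + P)*1 = -4 + P)
35931 - T(p(10, 8)) = 35931 - (-4 + (-7 + 8)) = 35931 - (-4 + 1) = 35931 - 1*(-3) = 35931 + 3 = 35934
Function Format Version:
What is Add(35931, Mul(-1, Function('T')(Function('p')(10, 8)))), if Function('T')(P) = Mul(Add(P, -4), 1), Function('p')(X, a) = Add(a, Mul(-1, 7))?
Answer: 35934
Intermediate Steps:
Function('p')(X, a) = Add(-7, a) (Function('p')(X, a) = Add(a, -7) = Add(-7, a))
Function('T')(P) = Add(-4, P) (Function('T')(P) = Mul(Add(-4, P), 1) = Add(-4, P))
Add(35931, Mul(-1, Function('T')(Function('p')(10, 8)))) = Add(35931, Mul(-1, Add(-4, Add(-7, 8)))) = Add(35931, Mul(-1, Add(-4, 1))) = Add(35931, Mul(-1, -3)) = Add(35931, 3) = 35934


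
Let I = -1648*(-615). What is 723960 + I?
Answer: 1737480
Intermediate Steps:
I = 1013520
723960 + I = 723960 + 1013520 = 1737480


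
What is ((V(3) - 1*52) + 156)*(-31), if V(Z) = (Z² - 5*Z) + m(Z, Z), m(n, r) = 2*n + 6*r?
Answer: -3782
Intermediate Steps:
V(Z) = Z² + 3*Z (V(Z) = (Z² - 5*Z) + (2*Z + 6*Z) = (Z² - 5*Z) + 8*Z = Z² + 3*Z)
((V(3) - 1*52) + 156)*(-31) = ((3*(3 + 3) - 1*52) + 156)*(-31) = ((3*6 - 52) + 156)*(-31) = ((18 - 52) + 156)*(-31) = (-34 + 156)*(-31) = 122*(-31) = -3782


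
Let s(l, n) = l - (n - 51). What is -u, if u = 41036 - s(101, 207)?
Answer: -41091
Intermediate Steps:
s(l, n) = 51 + l - n (s(l, n) = l - (-51 + n) = l + (51 - n) = 51 + l - n)
u = 41091 (u = 41036 - (51 + 101 - 1*207) = 41036 - (51 + 101 - 207) = 41036 - 1*(-55) = 41036 + 55 = 41091)
-u = -1*41091 = -41091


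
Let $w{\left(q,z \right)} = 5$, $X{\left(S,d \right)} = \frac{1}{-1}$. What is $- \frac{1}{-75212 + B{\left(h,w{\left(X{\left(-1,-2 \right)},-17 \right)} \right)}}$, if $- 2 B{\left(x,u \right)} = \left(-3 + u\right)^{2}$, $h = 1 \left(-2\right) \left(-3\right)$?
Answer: $\frac{1}{75214} \approx 1.3295 \cdot 10^{-5}$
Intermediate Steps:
$X{\left(S,d \right)} = -1$
$h = 6$ ($h = \left(-2\right) \left(-3\right) = 6$)
$B{\left(x,u \right)} = - \frac{\left(-3 + u\right)^{2}}{2}$
$- \frac{1}{-75212 + B{\left(h,w{\left(X{\left(-1,-2 \right)},-17 \right)} \right)}} = - \frac{1}{-75212 - \frac{\left(-3 + 5\right)^{2}}{2}} = - \frac{1}{-75212 - \frac{2^{2}}{2}} = - \frac{1}{-75212 - 2} = - \frac{1}{-75214} = \left(-1\right) \left(- \frac{1}{75214}\right) = \frac{1}{75214}$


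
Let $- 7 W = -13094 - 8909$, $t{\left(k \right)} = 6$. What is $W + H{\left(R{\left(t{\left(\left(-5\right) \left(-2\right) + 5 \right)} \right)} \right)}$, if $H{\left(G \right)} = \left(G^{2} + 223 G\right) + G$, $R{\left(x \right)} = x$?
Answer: $\frac{31663}{7} \approx 4523.3$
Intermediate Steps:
$H{\left(G \right)} = G^{2} + 224 G$
$W = \frac{22003}{7}$ ($W = - \frac{-13094 - 8909}{7} = \left(- \frac{1}{7}\right) \left(-22003\right) = \frac{22003}{7} \approx 3143.3$)
$W + H{\left(R{\left(t{\left(\left(-5\right) \left(-2\right) + 5 \right)} \right)} \right)} = \frac{22003}{7} + 6 \left(224 + 6\right) = \frac{22003}{7} + 6 \cdot 230 = \frac{22003}{7} + 1380 = \frac{31663}{7}$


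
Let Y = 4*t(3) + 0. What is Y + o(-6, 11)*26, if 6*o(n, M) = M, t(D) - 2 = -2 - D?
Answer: 107/3 ≈ 35.667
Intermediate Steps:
t(D) = -D (t(D) = 2 + (-2 - D) = -D)
o(n, M) = M/6
Y = -12 (Y = 4*(-1*3) + 0 = 4*(-3) + 0 = -12 + 0 = -12)
Y + o(-6, 11)*26 = -12 + ((⅙)*11)*26 = -12 + (11/6)*26 = -12 + 143/3 = 107/3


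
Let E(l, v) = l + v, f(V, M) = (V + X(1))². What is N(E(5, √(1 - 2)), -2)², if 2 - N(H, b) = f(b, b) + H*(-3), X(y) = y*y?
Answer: 247 + 96*I ≈ 247.0 + 96.0*I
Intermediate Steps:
X(y) = y²
f(V, M) = (1 + V)² (f(V, M) = (V + 1²)² = (V + 1)² = (1 + V)²)
N(H, b) = 2 - (1 + b)² + 3*H (N(H, b) = 2 - ((1 + b)² + H*(-3)) = 2 - ((1 + b)² - 3*H) = 2 + (-(1 + b)² + 3*H) = 2 - (1 + b)² + 3*H)
N(E(5, √(1 - 2)), -2)² = (2 - (1 - 2)² + 3*(5 + √(1 - 2)))² = (2 - 1*(-1)² + 3*(5 + √(-1)))² = (2 - 1*1 + 3*(5 + I))² = (2 - 1 + (15 + 3*I))² = (16 + 3*I)²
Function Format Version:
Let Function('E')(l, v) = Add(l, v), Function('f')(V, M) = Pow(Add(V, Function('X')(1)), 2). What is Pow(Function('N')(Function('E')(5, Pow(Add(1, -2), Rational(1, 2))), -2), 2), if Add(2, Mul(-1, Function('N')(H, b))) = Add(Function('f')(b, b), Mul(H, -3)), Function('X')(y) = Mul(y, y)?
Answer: Add(247, Mul(96, I)) ≈ Add(247.00, Mul(96.000, I))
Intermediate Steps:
Function('X')(y) = Pow(y, 2)
Function('f')(V, M) = Pow(Add(1, V), 2) (Function('f')(V, M) = Pow(Add(V, Pow(1, 2)), 2) = Pow(Add(V, 1), 2) = Pow(Add(1, V), 2))
Function('N')(H, b) = Add(2, Mul(-1, Pow(Add(1, b), 2)), Mul(3, H)) (Function('N')(H, b) = Add(2, Mul(-1, Add(Pow(Add(1, b), 2), Mul(H, -3)))) = Add(2, Mul(-1, Add(Pow(Add(1, b), 2), Mul(-3, H)))) = Add(2, Add(Mul(-1, Pow(Add(1, b), 2)), Mul(3, H))) = Add(2, Mul(-1, Pow(Add(1, b), 2)), Mul(3, H)))
Pow(Function('N')(Function('E')(5, Pow(Add(1, -2), Rational(1, 2))), -2), 2) = Pow(Add(2, Mul(-1, Pow(Add(1, -2), 2)), Mul(3, Add(5, Pow(Add(1, -2), Rational(1, 2))))), 2) = Pow(Add(2, Mul(-1, Pow(-1, 2)), Mul(3, Add(5, Pow(-1, Rational(1, 2))))), 2) = Pow(Add(2, Mul(-1, 1), Mul(3, Add(5, I))), 2) = Pow(Add(2, -1, Add(15, Mul(3, I))), 2) = Pow(Add(16, Mul(3, I)), 2)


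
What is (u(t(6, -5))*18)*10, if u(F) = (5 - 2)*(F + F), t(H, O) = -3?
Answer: -3240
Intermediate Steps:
u(F) = 6*F (u(F) = 3*(2*F) = 6*F)
(u(t(6, -5))*18)*10 = ((6*(-3))*18)*10 = -18*18*10 = -324*10 = -3240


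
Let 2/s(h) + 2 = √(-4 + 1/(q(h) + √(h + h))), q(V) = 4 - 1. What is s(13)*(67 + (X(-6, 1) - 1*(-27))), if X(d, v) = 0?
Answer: -188*√(3 + √26)/(2*√(3 + √26) - I*√(11 + 4*√26)) ≈ -47.737 - 46.994*I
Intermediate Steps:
q(V) = 3
s(h) = 2/(-2 + √(-4 + 1/(3 + √2*√h))) (s(h) = 2/(-2 + √(-4 + 1/(3 + √(h + h)))) = 2/(-2 + √(-4 + 1/(3 + √(2*h)))) = 2/(-2 + √(-4 + 1/(3 + √2*√h))))
s(13)*(67 + (X(-6, 1) - 1*(-27))) = (2/(-2 + √((-11 - 4*√2*√13)/(3 + √2*√13))))*(67 + (0 - 1*(-27))) = (2/(-2 + √((-11 - 4*√26)/(3 + √26))))*(67 + (0 + 27)) = (2/(-2 + √(-11 - 4*√26)/√(3 + √26)))*(67 + 27) = (2/(-2 + √(-11 - 4*√26)/√(3 + √26)))*94 = 188/(-2 + √(-11 - 4*√26)/√(3 + √26))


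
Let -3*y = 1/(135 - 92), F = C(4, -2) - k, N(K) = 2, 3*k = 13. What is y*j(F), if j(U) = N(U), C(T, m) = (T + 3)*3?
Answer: -2/129 ≈ -0.015504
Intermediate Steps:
C(T, m) = 9 + 3*T (C(T, m) = (3 + T)*3 = 9 + 3*T)
k = 13/3 (k = (⅓)*13 = 13/3 ≈ 4.3333)
F = 50/3 (F = (9 + 3*4) - 1*13/3 = (9 + 12) - 13/3 = 21 - 13/3 = 50/3 ≈ 16.667)
j(U) = 2
y = -1/129 (y = -1/(3*(135 - 92)) = -⅓/43 = -⅓*1/43 = -1/129 ≈ -0.0077519)
y*j(F) = -1/129*2 = -2/129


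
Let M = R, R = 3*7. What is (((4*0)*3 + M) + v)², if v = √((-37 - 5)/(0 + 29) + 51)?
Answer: (609 + √41673)²/841 ≈ 786.20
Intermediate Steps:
R = 21
v = √41673/29 (v = √(-42/29 + 51) = √(1437/29) = √41673/29 ≈ 7.0393)
M = 21
(((4*0)*3 + M) + v)² = (((4*0)*3 + 21) + √41673/29)² = ((0*3 + 21) + √41673/29)² = ((0 + 21) + √41673/29)² = (21 + √41673/29)²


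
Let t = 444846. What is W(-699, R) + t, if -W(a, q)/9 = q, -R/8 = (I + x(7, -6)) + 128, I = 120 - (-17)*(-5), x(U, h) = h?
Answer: 456150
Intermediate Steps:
I = 35 (I = 120 - 1*85 = 120 - 85 = 35)
R = -1256 (R = -8*((35 - 6) + 128) = -8*(29 + 128) = -8*157 = -1256)
W(a, q) = -9*q
W(-699, R) + t = -9*(-1256) + 444846 = 11304 + 444846 = 456150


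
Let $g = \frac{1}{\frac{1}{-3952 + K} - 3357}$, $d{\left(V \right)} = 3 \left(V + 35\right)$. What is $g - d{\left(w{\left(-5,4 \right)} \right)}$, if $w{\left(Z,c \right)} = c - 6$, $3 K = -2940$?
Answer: $- \frac{1639120707}{16556725} \approx -99.0$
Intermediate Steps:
$K = -980$ ($K = \frac{1}{3} \left(-2940\right) = -980$)
$w{\left(Z,c \right)} = -6 + c$
$d{\left(V \right)} = 105 + 3 V$ ($d{\left(V \right)} = 3 \left(35 + V\right) = 105 + 3 V$)
$g = - \frac{4932}{16556725}$ ($g = \frac{1}{\frac{1}{-3952 - 980} - 3357} = \frac{1}{\frac{1}{-4932} - 3357} = \frac{1}{- \frac{1}{4932} - 3357} = \frac{1}{- \frac{16556725}{4932}} = - \frac{4932}{16556725} \approx -0.00029788$)
$g - d{\left(w{\left(-5,4 \right)} \right)} = - \frac{4932}{16556725} - \left(105 + 3 \left(-6 + 4\right)\right) = - \frac{4932}{16556725} - \left(105 + 3 \left(-2\right)\right) = - \frac{4932}{16556725} - \left(105 - 6\right) = - \frac{4932}{16556725} - 99 = - \frac{1639120707}{16556725}$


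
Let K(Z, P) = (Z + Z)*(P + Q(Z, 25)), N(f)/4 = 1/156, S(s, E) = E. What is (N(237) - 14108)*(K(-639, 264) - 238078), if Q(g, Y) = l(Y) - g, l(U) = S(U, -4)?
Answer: 763142657000/39 ≈ 1.9568e+10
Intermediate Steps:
l(U) = -4
N(f) = 1/39 (N(f) = 4/156 = 4*(1/156) = 1/39)
Q(g, Y) = -4 - g
K(Z, P) = 2*Z*(-4 + P - Z) (K(Z, P) = (Z + Z)*(P + (-4 - Z)) = (2*Z)*(-4 + P - Z) = 2*Z*(-4 + P - Z))
(N(237) - 14108)*(K(-639, 264) - 238078) = (1/39 - 14108)*(2*(-639)*(-4 + 264 - 1*(-639)) - 238078) = -550211*(2*(-639)*(-4 + 264 + 639) - 238078)/39 = -550211*(2*(-639)*899 - 238078)/39 = -550211*(-1148922 - 238078)/39 = -550211/39*(-1387000) = 763142657000/39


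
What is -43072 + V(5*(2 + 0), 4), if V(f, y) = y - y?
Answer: -43072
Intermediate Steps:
V(f, y) = 0
-43072 + V(5*(2 + 0), 4) = -43072 + 0 = -43072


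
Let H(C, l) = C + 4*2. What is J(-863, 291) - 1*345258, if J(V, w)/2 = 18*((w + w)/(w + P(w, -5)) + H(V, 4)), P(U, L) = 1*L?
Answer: -53762958/143 ≈ -3.7596e+5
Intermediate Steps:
P(U, L) = L
H(C, l) = 8 + C (H(C, l) = C + 8 = 8 + C)
J(V, w) = 288 + 36*V + 72*w/(-5 + w) (J(V, w) = 2*(18*((w + w)/(w - 5) + (8 + V))) = 2*(18*((2*w)/(-5 + w) + (8 + V))) = 2*(18*(2*w/(-5 + w) + (8 + V))) = 2*(18*(8 + V + 2*w/(-5 + w))) = 2*(144 + 18*V + 36*w/(-5 + w)) = 288 + 36*V + 72*w/(-5 + w))
J(-863, 291) - 1*345258 = 36*(-40 - 5*(-863) + 10*291 - 863*291)/(-5 + 291) - 1*345258 = 36*(-40 + 4315 + 2910 - 251133)/286 - 345258 = 36*(1/286)*(-243948) - 345258 = -4391064/143 - 345258 = -53762958/143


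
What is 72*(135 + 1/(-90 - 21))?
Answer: 359616/37 ≈ 9719.3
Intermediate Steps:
72*(135 + 1/(-90 - 21)) = 72*(135 + 1/(-111)) = 72*(135 - 1/111) = 72*(14984/111) = 359616/37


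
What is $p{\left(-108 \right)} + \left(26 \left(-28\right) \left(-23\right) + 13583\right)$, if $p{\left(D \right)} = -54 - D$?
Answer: $30381$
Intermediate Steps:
$p{\left(-108 \right)} + \left(26 \left(-28\right) \left(-23\right) + 13583\right) = \left(-54 - -108\right) + \left(26 \left(-28\right) \left(-23\right) + 13583\right) = \left(-54 + 108\right) + \left(\left(-728\right) \left(-23\right) + 13583\right) = 54 + \left(16744 + 13583\right) = 54 + 30327 = 30381$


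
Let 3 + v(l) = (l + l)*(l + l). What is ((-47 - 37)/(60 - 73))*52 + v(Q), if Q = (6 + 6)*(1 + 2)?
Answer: 5517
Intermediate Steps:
Q = 36 (Q = 12*3 = 36)
v(l) = -3 + 4*l² (v(l) = -3 + (l + l)*(l + l) = -3 + (2*l)*(2*l) = -3 + 4*l²)
((-47 - 37)/(60 - 73))*52 + v(Q) = ((-47 - 37)/(60 - 73))*52 + (-3 + 4*36²) = -84/(-13)*52 + (-3 + 4*1296) = -84*(-1/13)*52 + (-3 + 5184) = (84/13)*52 + 5181 = 336 + 5181 = 5517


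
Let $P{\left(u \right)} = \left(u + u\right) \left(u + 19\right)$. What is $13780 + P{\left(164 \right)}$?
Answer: $73804$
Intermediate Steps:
$P{\left(u \right)} = 2 u \left(19 + u\right)$
$13780 + P{\left(164 \right)} = 13780 + 2 \cdot 164 \left(19 + 164\right) = 13780 + 2 \cdot 164 \cdot 183 = 13780 + 60024 = 73804$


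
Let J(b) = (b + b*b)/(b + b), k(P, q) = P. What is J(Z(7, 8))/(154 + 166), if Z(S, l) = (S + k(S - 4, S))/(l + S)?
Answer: 1/384 ≈ 0.0026042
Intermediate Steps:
Z(S, l) = (-4 + 2*S)/(S + l) (Z(S, l) = (S + (S - 4))/(l + S) = (S + (-4 + S))/(S + l) = (-4 + 2*S)/(S + l))
J(b) = (b + b²)/(2*b) (J(b) = (b + b²)/((2*b)) = (b + b²)*(1/(2*b)) = (b + b²)/(2*b))
J(Z(7, 8))/(154 + 166) = (½ + (2*(-2 + 7)/(7 + 8))/2)/(154 + 166) = (½ + (2*5/15)/2)/320 = (½ + (2*(1/15)*5)/2)/320 = (½ + (½)*(⅔))/320 = (½ + ⅓)/320 = (1/320)*(⅚) = 1/384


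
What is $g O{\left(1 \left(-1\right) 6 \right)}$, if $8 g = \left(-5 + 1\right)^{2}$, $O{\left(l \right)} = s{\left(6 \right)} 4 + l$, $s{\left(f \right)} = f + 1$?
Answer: $44$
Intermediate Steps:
$s{\left(f \right)} = 1 + f$
$O{\left(l \right)} = 28 + l$ ($O{\left(l \right)} = \left(1 + 6\right) 4 + l = 7 \cdot 4 + l = 28 + l$)
$g = 2$ ($g = \frac{\left(-5 + 1\right)^{2}}{8} = \frac{\left(-4\right)^{2}}{8} = \frac{1}{8} \cdot 16 = 2$)
$g O{\left(1 \left(-1\right) 6 \right)} = 2 \left(28 + 1 \left(-1\right) 6\right) = 2 \left(28 - 6\right) = 2 \cdot 22 = 44$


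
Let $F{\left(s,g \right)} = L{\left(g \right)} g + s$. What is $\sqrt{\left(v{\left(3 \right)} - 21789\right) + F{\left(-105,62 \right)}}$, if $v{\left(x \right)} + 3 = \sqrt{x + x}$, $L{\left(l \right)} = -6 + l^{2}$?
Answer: $\sqrt{216059 + \sqrt{6}} \approx 464.82$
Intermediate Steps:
$v{\left(x \right)} = -3 + \sqrt{2} \sqrt{x}$ ($v{\left(x \right)} = -3 + \sqrt{x + x} = -3 + \sqrt{2 x} = -3 + \sqrt{2} \sqrt{x}$)
$F{\left(s,g \right)} = s + g \left(-6 + g^{2}\right)$ ($F{\left(s,g \right)} = \left(-6 + g^{2}\right) g + s = g \left(-6 + g^{2}\right) + s = s + g \left(-6 + g^{2}\right)$)
$\sqrt{\left(v{\left(3 \right)} - 21789\right) + F{\left(-105,62 \right)}} = \sqrt{\left(\left(-3 + \sqrt{2} \sqrt{3}\right) - 21789\right) - \left(105 - 62 \left(-6 + 62^{2}\right)\right)} = \sqrt{\left(\left(-3 + \sqrt{6}\right) - 21789\right) - \left(105 - 62 \left(-6 + 3844\right)\right)} = \sqrt{\left(-21792 + \sqrt{6}\right) + \left(-105 + 62 \cdot 3838\right)} = \sqrt{\left(-21792 + \sqrt{6}\right) + \left(-105 + 237956\right)} = \sqrt{\left(-21792 + \sqrt{6}\right) + 237851} = \sqrt{216059 + \sqrt{6}}$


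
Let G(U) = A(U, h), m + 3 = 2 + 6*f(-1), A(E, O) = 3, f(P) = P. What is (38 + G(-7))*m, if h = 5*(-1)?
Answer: -287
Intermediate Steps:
h = -5
m = -7 (m = -3 + (2 + 6*(-1)) = -3 + (2 - 6) = -3 - 4 = -7)
G(U) = 3
(38 + G(-7))*m = (38 + 3)*(-7) = 41*(-7) = -287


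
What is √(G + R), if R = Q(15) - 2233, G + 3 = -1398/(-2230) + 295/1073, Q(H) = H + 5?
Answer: 12*I*√22018091072315/1196395 ≈ 47.065*I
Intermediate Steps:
Q(H) = 5 + H
G = -2510233/1196395 (G = -3 + (-1398/(-2230) + 295/1073) = -3 + (-1398*(-1/2230) + 295*(1/1073)) = -3 + (699/1115 + 295/1073) = -3 + 1078952/1196395 = -2510233/1196395 ≈ -2.0982)
R = -2213 (R = (5 + 15) - 2233 = 20 - 2233 = -2213)
√(G + R) = √(-2510233/1196395 - 2213) = √(-2650132368/1196395) = 12*I*√22018091072315/1196395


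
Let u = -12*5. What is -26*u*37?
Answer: 57720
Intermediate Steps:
u = -60
-26*u*37 = -26*(-60)*37 = 1560*37 = 57720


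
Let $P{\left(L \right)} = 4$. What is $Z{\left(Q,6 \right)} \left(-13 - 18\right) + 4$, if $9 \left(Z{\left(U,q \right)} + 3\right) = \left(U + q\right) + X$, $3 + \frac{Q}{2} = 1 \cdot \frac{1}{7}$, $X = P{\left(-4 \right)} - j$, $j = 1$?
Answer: $\frac{5398}{63} \approx 85.682$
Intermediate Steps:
$X = 3$ ($X = 4 - 1 = 3$)
$Q = - \frac{40}{7}$ ($Q = -6 + 2 \cdot 1 \cdot \frac{1}{7} = -6 + 2 \cdot \frac{1}{7} = -6 + \frac{2}{7} = - \frac{40}{7} \approx -5.7143$)
$Z{\left(U,q \right)} = - \frac{8}{3} + \frac{U}{9} + \frac{q}{9}$ ($Z{\left(U,q \right)} = -3 + \frac{\left(U + q\right) + 3}{9} = -3 + \frac{3 + U + q}{9} = -3 + \left(\frac{1}{3} + \frac{U}{9} + \frac{q}{9}\right) = - \frac{8}{3} + \frac{U}{9} + \frac{q}{9}$)
$Z{\left(Q,6 \right)} \left(-13 - 18\right) + 4 = \left(- \frac{8}{3} + \frac{1}{9} \left(- \frac{40}{7}\right) + \frac{1}{9} \cdot 6\right) \left(-13 - 18\right) + 4 = \left(- \frac{8}{3} - \frac{40}{63} + \frac{2}{3}\right) \left(-13 - 18\right) + 4 = \left(- \frac{166}{63}\right) \left(-31\right) + 4 = \frac{5146}{63} + 4 = \frac{5398}{63}$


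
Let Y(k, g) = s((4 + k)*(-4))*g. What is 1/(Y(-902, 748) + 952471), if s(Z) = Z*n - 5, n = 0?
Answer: 1/948731 ≈ 1.0540e-6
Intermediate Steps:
s(Z) = -5 (s(Z) = Z*0 - 5 = 0 - 5 = -5)
Y(k, g) = -5*g
1/(Y(-902, 748) + 952471) = 1/(-5*748 + 952471) = 1/(-3740 + 952471) = 1/948731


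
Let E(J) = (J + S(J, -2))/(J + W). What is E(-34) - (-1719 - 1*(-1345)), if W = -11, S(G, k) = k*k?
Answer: 1124/3 ≈ 374.67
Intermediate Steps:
S(G, k) = k²
E(J) = (4 + J)/(-11 + J) (E(J) = (J + (-2)²)/(J - 11) = (J + 4)/(-11 + J) = (4 + J)/(-11 + J))
E(-34) - (-1719 - 1*(-1345)) = (4 - 34)/(-11 - 34) - (-1719 - 1*(-1345)) = -30/(-45) - (-1719 + 1345) = -1/45*(-30) - 1*(-374) = ⅔ + 374 = 1124/3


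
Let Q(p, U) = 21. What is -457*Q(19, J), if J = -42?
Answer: -9597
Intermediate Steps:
-457*Q(19, J) = -457*21 = -9597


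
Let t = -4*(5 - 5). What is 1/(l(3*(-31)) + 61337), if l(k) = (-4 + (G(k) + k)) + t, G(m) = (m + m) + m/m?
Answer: 1/61055 ≈ 1.6379e-5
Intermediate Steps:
t = 0 (t = -4*0 = 0)
G(m) = 1 + 2*m (G(m) = 2*m + 1 = 1 + 2*m)
l(k) = -3 + 3*k (l(k) = (-4 + ((1 + 2*k) + k)) + 0 = (-4 + (1 + 3*k)) + 0 = (-3 + 3*k) + 0 = -3 + 3*k)
1/(l(3*(-31)) + 61337) = 1/((-3 + 3*(3*(-31))) + 61337) = 1/((-3 + 3*(-93)) + 61337) = 1/((-3 - 279) + 61337) = 1/(-282 + 61337) = 1/61055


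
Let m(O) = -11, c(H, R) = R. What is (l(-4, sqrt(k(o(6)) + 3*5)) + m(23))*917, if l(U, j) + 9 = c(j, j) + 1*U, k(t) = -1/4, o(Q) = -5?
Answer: -22008 + 917*sqrt(59)/2 ≈ -18486.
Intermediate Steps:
k(t) = -1/4 (k(t) = -1*1/4 = -1/4)
l(U, j) = -9 + U + j (l(U, j) = -9 + (j + 1*U) = -9 + (j + U) = -9 + (U + j) = -9 + U + j)
(l(-4, sqrt(k(o(6)) + 3*5)) + m(23))*917 = ((-9 - 4 + sqrt(-1/4 + 3*5)) - 11)*917 = ((-9 - 4 + sqrt(-1/4 + 15)) - 11)*917 = ((-9 - 4 + sqrt(59/4)) - 11)*917 = ((-9 - 4 + sqrt(59)/2) - 11)*917 = ((-13 + sqrt(59)/2) - 11)*917 = (-24 + sqrt(59)/2)*917 = -22008 + 917*sqrt(59)/2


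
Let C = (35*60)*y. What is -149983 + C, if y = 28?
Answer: -91183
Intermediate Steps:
C = 58800 (C = (35*60)*28 = 2100*28 = 58800)
-149983 + C = -149983 + 58800 = -91183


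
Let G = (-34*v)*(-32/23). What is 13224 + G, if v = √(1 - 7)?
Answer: 13224 + 1088*I*√6/23 ≈ 13224.0 + 115.87*I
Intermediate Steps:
v = I*√6 (v = √(-6) = I*√6 ≈ 2.4495*I)
G = 1088*I*√6/23 (G = (-34*I*√6)*(-32/23) = (-34*I*√6)*(-32*1/23) = -34*I*√6*(-32/23) = 1088*I*√6/23 ≈ 115.87*I)
13224 + G = 13224 + 1088*I*√6/23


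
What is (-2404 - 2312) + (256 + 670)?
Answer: -3790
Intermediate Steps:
(-2404 - 2312) + (256 + 670) = -4716 + 926 = -3790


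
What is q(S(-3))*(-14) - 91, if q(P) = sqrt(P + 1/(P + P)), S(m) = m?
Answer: -91 - 7*I*sqrt(114)/3 ≈ -91.0 - 24.913*I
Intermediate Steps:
q(P) = sqrt(P + 1/(2*P))
q(S(-3))*(-14) - 91 = (sqrt(2/(-3) + 4*(-3))/2)*(-14) - 91 = (sqrt(2*(-1/3) - 12)/2)*(-14) - 91 = (sqrt(-2/3 - 12)/2)*(-14) - 91 = (sqrt(-38/3)/2)*(-14) - 91 = ((I*sqrt(114)/3)/2)*(-14) - 91 = (I*sqrt(114)/6)*(-14) - 91 = -7*I*sqrt(114)/3 - 91 = -91 - 7*I*sqrt(114)/3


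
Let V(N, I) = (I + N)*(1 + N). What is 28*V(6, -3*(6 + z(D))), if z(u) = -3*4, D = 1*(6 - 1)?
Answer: 4704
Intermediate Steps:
D = 5 (D = 1*5 = 5)
z(u) = -12
V(N, I) = (1 + N)*(I + N)
28*V(6, -3*(6 + z(D))) = 28*(-3*(6 - 12) + 6 + 6**2 - 3*(6 - 12)*6) = 28*(-3*(-6) + 6 + 36 - 3*(-6)*6) = 28*(18 + 6 + 36 + 18*6) = 28*(18 + 6 + 36 + 108) = 28*168 = 4704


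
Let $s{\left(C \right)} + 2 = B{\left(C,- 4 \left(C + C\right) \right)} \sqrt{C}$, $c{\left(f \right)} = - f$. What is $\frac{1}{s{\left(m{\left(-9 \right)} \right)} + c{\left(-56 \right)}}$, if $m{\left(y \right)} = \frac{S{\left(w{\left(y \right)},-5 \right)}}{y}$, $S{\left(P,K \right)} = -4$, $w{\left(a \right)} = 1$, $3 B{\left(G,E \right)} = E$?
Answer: $\frac{81}{4310} \approx 0.018793$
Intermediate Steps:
$B{\left(G,E \right)} = \frac{E}{3}$
$m{\left(y \right)} = - \frac{4}{y}$
$s{\left(C \right)} = -2 - \frac{8 C^{\frac{3}{2}}}{3}$ ($s{\left(C \right)} = -2 + \frac{\left(-4\right) \left(C + C\right)}{3} \sqrt{C} = -2 + \frac{\left(-4\right) 2 C}{3} \sqrt{C} = -2 + \frac{\left(-8\right) C}{3} \sqrt{C} = -2 + - \frac{8 C}{3} \sqrt{C} = -2 - \frac{8 C^{\frac{3}{2}}}{3}$)
$\frac{1}{s{\left(m{\left(-9 \right)} \right)} + c{\left(-56 \right)}} = \frac{1}{\left(-2 - \frac{8 \left(- \frac{4}{-9}\right)^{\frac{3}{2}}}{3}\right) - -56} = \frac{1}{\left(-2 - \frac{8 \left(\left(-4\right) \left(- \frac{1}{9}\right)\right)^{\frac{3}{2}}}{3}\right) + 56} = \frac{1}{\left(-2 - \frac{8 \left(\frac{4}{9}\right)^{\frac{3}{2}}}{3}\right) + 56} = \frac{1}{\left(-2 - \frac{64}{81}\right) + 56} = \frac{1}{- \frac{226}{81} + 56} = \frac{1}{\frac{4310}{81}} = \frac{81}{4310}$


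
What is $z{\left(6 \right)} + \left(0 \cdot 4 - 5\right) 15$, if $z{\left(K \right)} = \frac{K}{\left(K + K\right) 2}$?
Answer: $- \frac{299}{4} \approx -74.75$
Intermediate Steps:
$z{\left(K \right)} = \frac{1}{4}$ ($z{\left(K \right)} = \frac{K}{2 K 2} = \frac{K}{4 K} = K \frac{1}{4 K} = \frac{1}{4}$)
$z{\left(6 \right)} + \left(0 \cdot 4 - 5\right) 15 = \frac{1}{4} + \left(0 \cdot 4 - 5\right) 15 = \frac{1}{4} + \left(0 - 5\right) 15 = \frac{1}{4} - 75 = - \frac{299}{4}$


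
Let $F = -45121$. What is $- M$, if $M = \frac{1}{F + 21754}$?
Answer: $\frac{1}{23367} \approx 4.2795 \cdot 10^{-5}$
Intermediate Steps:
$M = - \frac{1}{23367}$ ($M = \frac{1}{-45121 + 21754} = \frac{1}{-23367} = - \frac{1}{23367} \approx -4.2795 \cdot 10^{-5}$)
$- M = \left(-1\right) \left(- \frac{1}{23367}\right) = \frac{1}{23367}$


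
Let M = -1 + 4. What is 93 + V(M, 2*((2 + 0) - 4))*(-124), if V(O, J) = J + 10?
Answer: -651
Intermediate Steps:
M = 3
V(O, J) = 10 + J
93 + V(M, 2*((2 + 0) - 4))*(-124) = 93 + (10 + 2*((2 + 0) - 4))*(-124) = 93 + (10 + 2*(2 - 4))*(-124) = 93 + (10 + 2*(-2))*(-124) = 93 + (10 - 4)*(-124) = 93 + 6*(-124) = 93 - 744 = -651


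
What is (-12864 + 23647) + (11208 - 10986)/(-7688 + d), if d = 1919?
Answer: 20735635/1923 ≈ 10783.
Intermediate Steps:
(-12864 + 23647) + (11208 - 10986)/(-7688 + d) = (-12864 + 23647) + (11208 - 10986)/(-7688 + 1919) = 10783 + 222/(-5769) = 10783 + 222*(-1/5769) = 10783 - 74/1923 = 20735635/1923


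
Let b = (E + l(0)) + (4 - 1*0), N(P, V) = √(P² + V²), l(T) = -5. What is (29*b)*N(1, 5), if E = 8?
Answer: 203*√26 ≈ 1035.1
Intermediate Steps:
b = 7 (b = (8 - 5) + (4 - 1*0) = 3 + (4 + 0) = 3 + 4 = 7)
(29*b)*N(1, 5) = (29*7)*√(1² + 5²) = 203*√(1 + 25) = 203*√26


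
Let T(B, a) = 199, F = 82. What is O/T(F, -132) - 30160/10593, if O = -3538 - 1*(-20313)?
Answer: 171695735/2108007 ≈ 81.449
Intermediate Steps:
O = 16775 (O = -3538 + 20313 = 16775)
O/T(F, -132) - 30160/10593 = 16775/199 - 30160/10593 = 171695735/2108007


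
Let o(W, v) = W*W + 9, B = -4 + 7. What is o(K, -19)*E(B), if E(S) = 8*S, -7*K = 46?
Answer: 61368/49 ≈ 1252.4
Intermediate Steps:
K = -46/7 (K = -⅐*46 = -46/7 ≈ -6.5714)
B = 3
o(W, v) = 9 + W² (o(W, v) = W² + 9 = 9 + W²)
o(K, -19)*E(B) = (9 + (-46/7)²)*(8*3) = (9 + 2116/49)*24 = (2557/49)*24 = 61368/49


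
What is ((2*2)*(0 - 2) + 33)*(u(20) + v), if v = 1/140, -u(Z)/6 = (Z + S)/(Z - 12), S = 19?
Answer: -10235/14 ≈ -731.07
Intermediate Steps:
u(Z) = -6*(19 + Z)/(-12 + Z) (u(Z) = -6*(Z + 19)/(Z - 12) = -6*(19 + Z)/(-12 + Z))
v = 1/140 ≈ 0.0071429
((2*2)*(0 - 2) + 33)*(u(20) + v) = ((2*2)*(0 - 2) + 33)*(6*(-19 - 1*20)/(-12 + 20) + 1/140) = (4*(-2) + 33)*(6*(-19 - 20)/8 + 1/140) = (-8 + 33)*(6*(1/8)*(-39) + 1/140) = 25*(-117/4 + 1/140) = 25*(-2047/70) = -10235/14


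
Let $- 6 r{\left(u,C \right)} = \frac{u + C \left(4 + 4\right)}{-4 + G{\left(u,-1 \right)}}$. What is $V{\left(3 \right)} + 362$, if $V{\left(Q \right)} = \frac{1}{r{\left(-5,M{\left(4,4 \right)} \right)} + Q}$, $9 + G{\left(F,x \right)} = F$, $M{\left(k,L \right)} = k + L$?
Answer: $\frac{138754}{383} \approx 362.28$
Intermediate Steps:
$M{\left(k,L \right)} = L + k$
$G{\left(F,x \right)} = -9 + F$
$r{\left(u,C \right)} = - \frac{u + 8 C}{6 \left(-13 + u\right)}$ ($r{\left(u,C \right)} = - \frac{\left(u + C \left(4 + 4\right)\right) \frac{1}{-4 + \left(-9 + u\right)}}{6} = - \frac{\left(u + C 8\right) \frac{1}{-13 + u}}{6} = - \frac{\left(u + 8 C\right) \frac{1}{-13 + u}}{6} = - \frac{\frac{1}{-13 + u} \left(u + 8 C\right)}{6} = - \frac{u + 8 C}{6 \left(-13 + u\right)}$)
$V{\left(Q \right)} = \frac{1}{\frac{59}{108} + Q}$ ($V{\left(Q \right)} = \frac{1}{\frac{\left(-1\right) \left(-5\right) - 8 \left(4 + 4\right)}{6 \left(-13 - 5\right)} + Q} = \frac{1}{\frac{5 - 64}{6 \left(-18\right)} + Q} = \frac{1}{\frac{1}{6} \left(- \frac{1}{18}\right) \left(5 - 64\right) + Q} = \frac{1}{\frac{1}{6} \left(- \frac{1}{18}\right) \left(-59\right) + Q} = \frac{1}{\frac{59}{108} + Q}$)
$V{\left(3 \right)} + 362 = \frac{108}{59 + 108 \cdot 3} + 362 = \frac{108}{59 + 324} + 362 = \frac{108}{383} + 362 = \frac{138754}{383}$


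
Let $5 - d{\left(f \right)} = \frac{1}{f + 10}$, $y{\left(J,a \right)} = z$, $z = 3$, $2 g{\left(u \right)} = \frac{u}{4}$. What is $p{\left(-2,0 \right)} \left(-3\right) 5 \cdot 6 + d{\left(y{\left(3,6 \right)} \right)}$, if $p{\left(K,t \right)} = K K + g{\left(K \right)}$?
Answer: $- \frac{8647}{26} \approx -332.58$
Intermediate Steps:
$g{\left(u \right)} = \frac{u}{8}$ ($g{\left(u \right)} = \frac{u \frac{1}{4}}{2} = \frac{\frac{1}{4} u}{2} = \frac{u}{8}$)
$y{\left(J,a \right)} = 3$
$p{\left(K,t \right)} = K^{2} + \frac{K}{8}$ ($p{\left(K,t \right)} = K K + \frac{K}{8} = K^{2} + \frac{K}{8}$)
$d{\left(f \right)} = 5 - \frac{1}{10 + f}$ ($d{\left(f \right)} = 5 - \frac{1}{f + 10} = 5 - \frac{1}{10 + f}$)
$p{\left(-2,0 \right)} \left(-3\right) 5 \cdot 6 + d{\left(y{\left(3,6 \right)} \right)} = - 2 \left(\frac{1}{8} - 2\right) \left(-3\right) 5 \cdot 6 + \frac{49 + 5 \cdot 3}{10 + 3} = \left(-2\right) \left(- \frac{15}{8}\right) \left(\left(-15\right) 6\right) + \frac{49 + 15}{13} = \frac{15}{4} \left(-90\right) + \frac{1}{13} \cdot 64 = - \frac{675}{2} + \frac{64}{13} = - \frac{8647}{26}$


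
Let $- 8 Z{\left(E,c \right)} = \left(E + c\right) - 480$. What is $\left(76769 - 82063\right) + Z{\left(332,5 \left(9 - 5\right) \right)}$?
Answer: $-5278$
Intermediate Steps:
$Z{\left(E,c \right)} = 60 - \frac{E}{8} - \frac{c}{8}$ ($Z{\left(E,c \right)} = - \frac{\left(E + c\right) - 480}{8} = - \frac{-480 + E + c}{8} = 60 - \frac{E}{8} - \frac{c}{8}$)
$\left(76769 - 82063\right) + Z{\left(332,5 \left(9 - 5\right) \right)} = \left(76769 - 82063\right) - \left(- \frac{37}{2} + \frac{1}{8} \cdot 5 \left(9 - 5\right)\right) = -5294 - \left(- \frac{37}{2} + \frac{1}{8} \cdot 5 \left(9 - 5\right)\right) = -5294 - \left(- \frac{37}{2} + \frac{1}{8} \cdot 5 \cdot 4\right) = -5294 - -16 = -5294 + 16 = -5278$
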